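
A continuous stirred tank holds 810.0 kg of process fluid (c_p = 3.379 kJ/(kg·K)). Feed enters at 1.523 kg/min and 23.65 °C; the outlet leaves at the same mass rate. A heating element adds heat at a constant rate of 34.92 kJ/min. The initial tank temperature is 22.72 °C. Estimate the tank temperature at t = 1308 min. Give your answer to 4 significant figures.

29.78 °C

First-law balance (no shaft work): M c_p dT/dt = ṁ c_p (T_in − T) + 34.92.
Rearrange: dT/dt = (T_ss − T)/τ with τ = M/ṁ = 531.845 min and T_ss = T_in + Q̇/(ṁ c_p) = 30.4356 °C.
Integrating: T(t) = T_ss + (T₀ − T_ss) e^(−t/τ).
T(1308) = 30.4356 + (-7.71557)·e^(−1308/531.845) = 30.4356 + (-7.71557)·0.0854894 = 29.7760 °C.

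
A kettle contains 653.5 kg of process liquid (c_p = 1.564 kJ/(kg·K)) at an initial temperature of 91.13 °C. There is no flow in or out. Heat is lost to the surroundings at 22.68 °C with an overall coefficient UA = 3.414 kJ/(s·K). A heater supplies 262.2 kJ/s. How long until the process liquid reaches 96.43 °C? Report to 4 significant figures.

301.4 s

Lumped-capacitance energy balance: M c_p dT/dt = UA(T_amb − T) + Q̇.
τ = M c_p/UA = 299.377 s; T_ss = T_amb + Q̇/UA = 22.68 + 262.2/3.414 = 99.4814 °C.
T(t) = T_ss + (T₀ − T_ss)e^(−t/τ); set T = 96.43:
t = −τ ln[(T − T_ss)/(T₀ − T_ss)] = −299.377 · ln(0.365376) = 301.421 s.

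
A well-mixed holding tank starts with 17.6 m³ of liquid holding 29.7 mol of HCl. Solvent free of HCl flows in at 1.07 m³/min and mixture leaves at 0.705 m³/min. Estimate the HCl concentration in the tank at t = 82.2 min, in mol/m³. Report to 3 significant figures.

0.0913 mol/m³

Total volume: dV/dt = Q_in − Q_out = 0.36500 m³/min, so V(t) = 17.6 + 0.36500 t and V(82.2) = 47.603 m³.
Solute balance: dm/dt = 0 − Q_out C = −Q_out m/V(t).
dm/m = −Q_out dt/(V₀ + 0.36500 t); integrating gives ln(m/m₀) = −(Q_out/(Q_in−Q_out)) ln(V/V₀).
m = m₀ (V₀/V)^(Q_out/(Q_in−Q_out)) = 29.7 × (17.6/47.603)^(1.9315) = 4.3462 mol.
C = m/V = 4.3462/47.603 = 0.091301 mol/m³.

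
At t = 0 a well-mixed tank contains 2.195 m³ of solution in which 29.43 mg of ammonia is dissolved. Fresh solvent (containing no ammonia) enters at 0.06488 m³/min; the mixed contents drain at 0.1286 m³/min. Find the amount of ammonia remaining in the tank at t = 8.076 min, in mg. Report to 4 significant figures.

17.16 mg

Total volume: dV/dt = Q_in − Q_out = -0.0637200 m³/min, so V(t) = 2.195 − 0.0637200 t and V(8.076) = 1.68040 m³.
Solute balance: dm/dt = 0 − Q_out C = −Q_out m/V(t).
Separate: dm/m = −Q_out dt/V(t) ⇒ ln(m/m₀) = −(Q_out/(Q_in−Q_out)) ln(V/V₀).
m = m₀ (V₀/V)^(Q_out/(Q_in−Q_out)) = 29.43 × (2.195/1.68040)^(-2.01820) = 17.1646 mg.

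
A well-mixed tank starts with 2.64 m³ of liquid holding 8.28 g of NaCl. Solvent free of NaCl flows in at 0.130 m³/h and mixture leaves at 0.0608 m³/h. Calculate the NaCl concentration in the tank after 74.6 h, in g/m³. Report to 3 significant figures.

Let m(t) be the amount of NaCl. Volume: V(t) = V₀ + (Q_in − Q_out) t = 2.64 + 0.069200 t; V(74.6) = 7.8023 m³.
Solute balance: dm/dt = 0 − Q_out C = −Q_out m/V(t).
Separate: dm/m = −Q_out dt/V(t) ⇒ ln(m/m₀) = −(Q_out/(Q_in−Q_out)) ln(V/V₀).
m = m₀ (V₀/V)^(Q_out/(Q_in−Q_out)) = 8.28 × (2.64/7.8023)^(0.87861) = 3.1955 g.
C = m/V = 3.1955/7.8023 = 0.40956 g/m³.

0.410 g/m³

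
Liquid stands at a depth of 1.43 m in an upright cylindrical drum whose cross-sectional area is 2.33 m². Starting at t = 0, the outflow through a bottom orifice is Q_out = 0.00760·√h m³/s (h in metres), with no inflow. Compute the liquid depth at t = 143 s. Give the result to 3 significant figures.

0.927 m

A dh/dt = −Q_out = −0.00760 √h.
Separate and integrate: 2(√h − √h₀) = −(0.00760/A) t.
√h = √1.43 − 0.00760·143/(2·2.33) = 1.1958 − 0.23322 = 0.96261.
h = 0.96261² = 0.92661 m.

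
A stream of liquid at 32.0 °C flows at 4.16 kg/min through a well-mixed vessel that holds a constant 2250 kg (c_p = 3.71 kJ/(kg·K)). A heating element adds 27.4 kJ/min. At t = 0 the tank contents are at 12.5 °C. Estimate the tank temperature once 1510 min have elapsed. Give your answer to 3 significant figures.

M c_p dT/dt = ṁ c_p (T_in − T) + Q̇.
Rearrange: dT/dt = (T_ss − T)/τ with τ = M/ṁ = 540.87 min and T_ss = T_in + Q̇/(ṁ c_p) = 33.775 °C.
This is linear first-order; T(t) = T_ss + (T₀ − T_ss) e^(−t/τ).
T(1510) = 33.775 + (-21.275)·e^(−1510/540.87) = 33.775 + (-21.275)·0.061309 = 32.471 °C.

32.5 °C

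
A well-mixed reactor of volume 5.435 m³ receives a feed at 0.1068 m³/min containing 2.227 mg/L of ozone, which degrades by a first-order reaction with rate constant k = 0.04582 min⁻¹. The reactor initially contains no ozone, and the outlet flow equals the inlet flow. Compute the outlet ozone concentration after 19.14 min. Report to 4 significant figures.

0.4775 mg/L

V dC/dt = Q(C_in − C) − k V C.
dC/dt = (Q/V) C_in − (Q/V + k) C; effective rate a = Q/V + k = 0.0196504 + 0.04582 = 0.0654704 min⁻¹.
C_ss = Q C_in/(Q + kV) = 0.668416 mg/L; C(t) = C_ss + (C₀ − C_ss) e^(−a t).
C(19.14) = 0.668416 + (-0.668416)·e^(−0.0654704·19.14) = 0.668416 + (-0.668416)·0.285617 = 0.477505 mg/L.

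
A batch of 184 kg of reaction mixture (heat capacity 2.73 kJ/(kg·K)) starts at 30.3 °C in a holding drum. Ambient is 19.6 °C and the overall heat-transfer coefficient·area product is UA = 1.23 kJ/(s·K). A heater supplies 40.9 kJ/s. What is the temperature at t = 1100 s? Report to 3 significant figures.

Lumped-capacitance energy balance: M c_p dT/dt = UA(T_amb − T) + Q̇.
dT/dt = (T_ss − T)/τ with T_ss = T_amb + Q̇/UA = 19.6 + 40.9/1.23 = 52.852 °C, τ = M c_p/UA = 184·2.73/1.23 = 408.39 s.
Solution: T(t) = T_ss + (T₀ − T_ss) e^(−t/τ).
T(1100) = 52.852 + (-22.552)·0.067644 = 51.327 °C.

51.3 °C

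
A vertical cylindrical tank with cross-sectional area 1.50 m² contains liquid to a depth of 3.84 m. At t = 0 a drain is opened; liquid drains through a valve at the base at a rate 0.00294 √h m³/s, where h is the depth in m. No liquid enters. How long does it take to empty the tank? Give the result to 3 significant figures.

A dh/dt = −Q_out = −0.00294 √h.
Separate and integrate: 2(√h − √h₀) = −(0.00294/A) t.
Set h = 0: 2√h₀ = (0.00294/A) t_empty ⇒ t_empty = 2A√h₀/0.00294.
t_empty = 2·1.50·√3.84/0.00294 = 3.0000·1.9596/0.00294 = 1999.6 s.

2000 s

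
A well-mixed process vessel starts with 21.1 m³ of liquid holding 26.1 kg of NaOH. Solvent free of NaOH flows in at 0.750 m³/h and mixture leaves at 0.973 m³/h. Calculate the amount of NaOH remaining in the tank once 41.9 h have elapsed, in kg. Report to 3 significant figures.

2.03 kg

Let m(t) be the amount of NaOH. Volume: V(t) = V₀ + (Q_in − Q_out) t = 21.1 − 0.22300 t; V(41.9) = 11.756 m³.
Species balance (pure solvent in): dm/dt = −Q_out · m/V(t).
dm/m = −Q_out dt/(V₀ − 0.22300 t); integrating gives ln(m/m₀) = −(Q_out/(Q_in−Q_out)) ln(V/V₀).
m = m₀ (V₀/V)^(Q_out/(Q_in−Q_out)) = 26.1 × (21.1/11.756)^(-4.3632) = 2.0339 kg.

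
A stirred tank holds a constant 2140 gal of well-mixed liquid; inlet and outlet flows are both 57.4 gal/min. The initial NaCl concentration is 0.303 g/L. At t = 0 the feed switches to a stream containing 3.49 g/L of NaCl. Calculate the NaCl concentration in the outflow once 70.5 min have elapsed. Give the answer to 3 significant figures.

3.01 g/L

Transient balance on the dissolved component: V dC/dt = Q(C_in − C).
Rewrite as dC/dt + C/τ = C_in/τ, τ = V/Q = 37.282 min.
C approaches C_in exponentially: C(t) = C_in + (C₀ − C_in) e^(−t/τ).
C(70.5) = 3.49 + (0.303 − 3.49)·e^(−70.5/37.282) = 3.49 + (-3.1870)·0.15092 = 3.0090 g/L.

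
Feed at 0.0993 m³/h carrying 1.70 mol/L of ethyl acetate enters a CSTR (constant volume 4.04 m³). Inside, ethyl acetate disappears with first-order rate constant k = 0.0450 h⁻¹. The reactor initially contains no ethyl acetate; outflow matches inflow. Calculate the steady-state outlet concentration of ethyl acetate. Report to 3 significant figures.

Species balance: V dC/dt = Q C_in − Q C − k V C.
At steady state: 0 = Q C_in − (Q + kV) C_ss, so C_ss = Q C_in/(Q + kV).
C_ss = 0.0993·1.70/(0.0993 + 0.0450·4.04) = 0.16881/0.28110 = 0.60053 mol/L.

0.601 mol/L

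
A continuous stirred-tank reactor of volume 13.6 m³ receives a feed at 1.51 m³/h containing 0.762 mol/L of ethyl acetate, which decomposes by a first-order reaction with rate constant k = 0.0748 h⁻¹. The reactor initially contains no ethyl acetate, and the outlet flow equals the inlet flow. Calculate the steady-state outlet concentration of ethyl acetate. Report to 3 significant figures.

0.455 mol/L

Accumulation = in − out − consumed: V dC/dt = Q C_in − Q C − k V C.
At steady state: 0 = Q C_in − (Q + kV) C_ss, so C_ss = Q C_in/(Q + kV).
C_ss = 1.51·0.762/(1.51 + 0.0748·13.6) = 1.1506/2.5273 = 0.45528 mol/L.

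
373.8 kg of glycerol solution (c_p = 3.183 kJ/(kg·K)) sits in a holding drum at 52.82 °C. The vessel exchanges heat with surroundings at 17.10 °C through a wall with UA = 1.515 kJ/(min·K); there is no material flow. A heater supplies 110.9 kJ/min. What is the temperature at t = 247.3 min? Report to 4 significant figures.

Lumped-capacitance energy balance: M c_p dT/dt = UA(T_amb − T) + Q̇.
dT/dt = (T_ss − T)/τ with T_ss = T_amb + Q̇/UA = 17.10 + 110.9/1.515 = 90.3013 °C, τ = M c_p/UA = 373.8·3.183/1.515 = 785.350 min.
Integrating: T(t) = T_ss + (T₀ − T_ss) e^(−t/τ).
T(247.3) = 90.3013 + (-37.4813)·0.729868 = 62.9449 °C.

62.94 °C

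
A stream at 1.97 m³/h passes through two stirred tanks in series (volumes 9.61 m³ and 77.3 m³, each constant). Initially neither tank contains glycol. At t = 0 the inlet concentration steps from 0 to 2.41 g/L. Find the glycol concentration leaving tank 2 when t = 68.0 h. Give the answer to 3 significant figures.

1.92 g/L

Time constants: τᵢ = Vᵢ/Q for each well-mixed tank.
τ₁ = 9.61/1.97 = 4.8782 h; τ₂ = 77.3/1.97 = 39.239 h.
Solving the cascade with C₁(0)=C₂(0)=0 gives C₂(t) = C_in[1 − (τ₁ e^(−t/τ₁) − τ₂ e^(−t/τ₂))/(τ₁ − τ₂)].
At t = 68.0: e^(−t/τ₁) = 8.8326e-07, e^(−t/τ₂) = 0.17676.
C₂ = 2.41·[1 − (4.8782·8.8326e-07 − 39.239·0.17676)/(-34.360)] = 2.41·0.79815 = 1.9235 g/L.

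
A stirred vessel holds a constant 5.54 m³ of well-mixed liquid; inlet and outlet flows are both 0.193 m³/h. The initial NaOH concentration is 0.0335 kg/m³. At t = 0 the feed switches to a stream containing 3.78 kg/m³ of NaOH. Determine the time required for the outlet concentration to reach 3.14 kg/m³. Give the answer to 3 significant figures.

Accumulation = in − out for the solute gives V dC/dt = Q(C_in − C), so τ = V/Q = 28.705 h.
C(t) = C_in + (C₀ − C_in) e^(−t/τ). Set C = 3.14 and solve for t:
e^(−t/τ) = (C − C_in)/(C₀ − C_in) = (3.14 − 3.78)/(0.0335 − 3.78) = 0.17083
t = −τ ln(…) = 28.705 × 1.7671 = 50.724 h.

50.7 h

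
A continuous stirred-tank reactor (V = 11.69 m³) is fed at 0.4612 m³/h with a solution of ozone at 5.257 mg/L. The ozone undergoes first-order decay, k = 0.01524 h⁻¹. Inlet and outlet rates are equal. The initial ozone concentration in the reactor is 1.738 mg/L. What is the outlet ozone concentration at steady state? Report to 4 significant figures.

Species balance: V dC/dt = Q C_in − Q C − k V C.
Steady state (dC/dt = 0): C_ss = Q C_in/(Q + kV) = C_in/(1 + kV/Q).
C_ss = 0.4612·5.257/(0.4612 + 0.01524·11.69) = 2.42453/0.639356 = 3.79214 mg/L.

3.792 mg/L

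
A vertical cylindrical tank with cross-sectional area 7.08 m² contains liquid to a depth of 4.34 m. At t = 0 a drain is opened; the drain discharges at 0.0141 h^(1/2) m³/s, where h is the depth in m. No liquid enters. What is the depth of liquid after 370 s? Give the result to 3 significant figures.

2.94 m

A dh/dt = −Q_out = −0.0141 √h.
This is separable: 2 d(√h)/dt = −0.0141/A, so √h = √h₀ − (0.0141/(2A)) t.
√h = √4.34 − 0.0141·370/(2·7.08) = 2.0833 − 0.36843 = 1.7148.
h = 1.7148² = 2.9407 m.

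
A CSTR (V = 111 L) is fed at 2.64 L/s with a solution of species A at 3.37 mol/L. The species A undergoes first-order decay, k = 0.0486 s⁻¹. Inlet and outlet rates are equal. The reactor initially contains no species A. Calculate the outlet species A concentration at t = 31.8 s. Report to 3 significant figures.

0.996 mol/L

V dC/dt = Q(C_in − C) − k V C.
This is linear with rate a = Q/V + k = 0.072384 s⁻¹.
C_ss = Q C_in/(Q + kV) = 1.1073 mol/L; C(t) = C_ss + (C₀ − C_ss) e^(−a t).
C(31.8) = 1.1073 + (-1.1073)·e^(−0.072384·31.8) = 1.1073 + (-1.1073)·0.10008 = 0.99649 mol/L.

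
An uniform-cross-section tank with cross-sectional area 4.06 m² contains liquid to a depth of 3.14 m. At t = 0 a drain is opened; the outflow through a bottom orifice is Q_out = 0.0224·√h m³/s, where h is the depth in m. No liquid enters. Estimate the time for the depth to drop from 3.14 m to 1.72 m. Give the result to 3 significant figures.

Mass balance (ρ constant): A dh/dt = −0.0224 √h.
∫ h^(−1/2) dh = −(0.0224/A) ∫ dt, giving 2√h = 2√h₀ − (0.0224/A) t.
t = 2A(√h₀ − √h)/0.0224 = 2·4.06·(√3.14 − √1.72)/0.0224
  = 8.1200 × (1.7720 − 1.3115) / 0.0224 = 166.94 s.

167 s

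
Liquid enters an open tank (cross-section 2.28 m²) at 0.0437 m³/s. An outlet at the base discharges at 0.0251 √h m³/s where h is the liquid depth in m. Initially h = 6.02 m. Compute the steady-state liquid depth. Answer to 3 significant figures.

3.03 m

A dh/dt = Q_in − 0.0251 √h. Steady state requires inflow = outflow:
Q_in = 0.0251 √h_ss ⇒ √h_ss = 0.0437/0.0251 = 1.7410.
h_ss = 1.7410² = 3.0312 m. (Since h₀ = 6.02 m > h_ss, the level will fall toward this value.)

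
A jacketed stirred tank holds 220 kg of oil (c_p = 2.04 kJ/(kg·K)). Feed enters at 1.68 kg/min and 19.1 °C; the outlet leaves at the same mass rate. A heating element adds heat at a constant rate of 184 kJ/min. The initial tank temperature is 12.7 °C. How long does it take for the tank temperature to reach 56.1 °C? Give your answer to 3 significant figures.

168 min

M c_p dT/dt = ṁ c_p (T_in − T) + Q̇.
τ = M/ṁ = 130.95 min; T_ss = T_in + Q̇/(ṁ c_p) = 72.788 °C.
T(t) = T_ss + (T₀ − T_ss) e^(−t/τ). Set T = 56.1:
e^(−t/τ) = (56.1 − 72.788)/(12.7 − 72.788) = 0.27773
t = −130.95 · ln(0.27773) = 167.76 min.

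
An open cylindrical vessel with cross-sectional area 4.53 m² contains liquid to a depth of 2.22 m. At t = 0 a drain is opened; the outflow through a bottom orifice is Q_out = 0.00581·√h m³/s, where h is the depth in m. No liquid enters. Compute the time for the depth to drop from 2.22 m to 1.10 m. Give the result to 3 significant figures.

A dh/dt = −Q_out = −0.00581 √h.
Separate and integrate: 2(√h − √h₀) = −(0.00581/A) t.
t = 2A(√h₀ − √h)/0.00581 = 2·4.53·(√2.22 − √1.10)/0.00581
  = 9.0600 × (1.4900 − 1.0488) / 0.00581 = 687.93 s.

688 s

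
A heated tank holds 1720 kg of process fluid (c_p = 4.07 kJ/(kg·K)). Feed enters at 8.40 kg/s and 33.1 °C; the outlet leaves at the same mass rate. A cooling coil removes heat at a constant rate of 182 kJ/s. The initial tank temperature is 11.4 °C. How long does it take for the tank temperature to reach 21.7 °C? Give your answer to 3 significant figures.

203 s

M c_p dT/dt = ṁ c_p (T_in − T) − Q̇.
τ = M/ṁ = 204.76 s; T_ss = T_in − Q̇/(ṁ c_p) = 27.776 °C.
T(t) = T_ss + (T₀ − T_ss) e^(−t/τ). Set T = 21.7:
e^(−t/τ) = (21.7 − 27.776)/(11.4 − 27.776) = 0.37105
t = −204.76 · ln(0.37105) = 203.00 s.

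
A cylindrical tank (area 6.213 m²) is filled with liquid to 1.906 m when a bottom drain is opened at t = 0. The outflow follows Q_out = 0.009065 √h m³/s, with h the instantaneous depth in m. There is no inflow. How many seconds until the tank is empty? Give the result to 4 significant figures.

A dh/dt = −Q_out = −0.009065 √h.
This is separable: 2 d(√h)/dt = −0.009065/A, so √h = √h₀ − (0.009065/(2A)) t.
Set h = 0: 2√h₀ = (0.009065/A) t_empty ⇒ t_empty = 2A√h₀/0.009065.
t_empty = 2·6.213·√1.906/0.009065 = 12.4260·1.38058/0.009065 = 1892.45 s.

1892 s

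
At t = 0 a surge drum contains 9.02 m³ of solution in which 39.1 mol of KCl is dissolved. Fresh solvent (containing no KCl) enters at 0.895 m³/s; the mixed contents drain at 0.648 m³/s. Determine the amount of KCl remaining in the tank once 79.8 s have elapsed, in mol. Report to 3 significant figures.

Let m(t) be the amount of KCl. Volume: V(t) = V₀ + (Q_in − Q_out) t = 9.02 + 0.24700 t; V(79.8) = 28.731 m³.
Solute balance: dm/dt = 0 − Q_out C = −Q_out m/V(t).
dm/m = −Q_out dt/(V₀ + 0.24700 t); integrating gives ln(m/m₀) = −(Q_out/(Q_in−Q_out)) ln(V/V₀).
m = m₀ (V₀/V)^(Q_out/(Q_in−Q_out)) = 39.1 × (9.02/28.731)^(2.6235) = 1.8716 mol.

1.87 mol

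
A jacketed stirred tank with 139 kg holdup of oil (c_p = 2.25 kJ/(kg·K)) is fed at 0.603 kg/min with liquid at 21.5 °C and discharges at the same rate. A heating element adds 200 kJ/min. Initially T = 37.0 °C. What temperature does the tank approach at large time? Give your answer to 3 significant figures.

169 °C

Unsteady energy balance on the tank contents: M c_p dT/dt = ṁ c_p (T_in − T) + 200.
At steady state dT/dt = 0 ⇒ T_ss = T_in + Q̇/(ṁ c_p) = 21.5 + 200/(0.603·2.25) = 168.91 °C.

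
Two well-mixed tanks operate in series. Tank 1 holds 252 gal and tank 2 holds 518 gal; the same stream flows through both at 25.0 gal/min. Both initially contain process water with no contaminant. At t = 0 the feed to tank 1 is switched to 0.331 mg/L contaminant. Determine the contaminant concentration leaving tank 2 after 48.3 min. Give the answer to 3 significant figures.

0.271 mg/L

Each tank obeys Vᵢ dCᵢ/dt = Q(Cᵢ₋₁ − Cᵢ), so τᵢ = Vᵢ/Q.
τ₁ = 252/25.0 = 10.080 min; τ₂ = 518/25.0 = 20.720 min.
Solving the cascade with C₁(0)=C₂(0)=0 gives C₂(t) = C_in[1 − (τ₁ e^(−t/τ₁) − τ₂ e^(−t/τ₂))/(τ₁ − τ₂)].
At t = 48.3: e^(−t/τ₁) = 0.0082986, e^(−t/τ₂) = 0.097191.
C₂ = 0.331·[1 − (10.080·0.0082986 − 20.720·0.097191)/(-10.640)] = 0.331·0.81860 = 0.27096 mg/L.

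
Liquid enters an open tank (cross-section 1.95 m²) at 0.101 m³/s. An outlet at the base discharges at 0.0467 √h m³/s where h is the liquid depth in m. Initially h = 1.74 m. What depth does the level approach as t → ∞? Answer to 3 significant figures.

Accumulation of liquid (constant cross-section A): A dh/dt = Q_in − 0.0467 √h. At steady state dh/dt = 0:
Q_in = 0.0467 √h_ss ⇒ √h_ss = 0.101/0.0467 = 2.1627.
h_ss = 2.1627² = 4.6774 m. (Since h₀ = 1.74 m < h_ss, the level will rise toward this value.)

4.68 m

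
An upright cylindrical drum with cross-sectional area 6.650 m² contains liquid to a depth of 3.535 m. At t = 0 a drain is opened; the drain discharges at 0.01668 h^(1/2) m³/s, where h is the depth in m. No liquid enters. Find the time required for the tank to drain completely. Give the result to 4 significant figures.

1499 s

Unsteady balance on liquid volume: A dh/dt = −0.01668 √h.
∫ h^(−1/2) dh = −(0.01668/A) ∫ dt, giving 2√h = 2√h₀ − (0.01668/A) t.
Tank is empty when √h = 0: t_empty = 2A√h₀/0.01668.
t_empty = 2·6.650·√3.535/0.01668 = 13.3000·1.88016/0.01668 = 1499.17 s.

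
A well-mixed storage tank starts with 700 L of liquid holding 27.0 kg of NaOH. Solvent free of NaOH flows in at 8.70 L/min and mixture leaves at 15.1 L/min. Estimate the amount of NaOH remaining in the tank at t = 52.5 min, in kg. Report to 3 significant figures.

5.77 kg

Total volume: dV/dt = Q_in − Q_out = -6.4000 L/min, so V(t) = 700 − 6.4000 t and V(52.5) = 364.00 L.
Solute balance: dm/dt = 0 − Q_out C = −Q_out m/V(t).
dm/m = −Q_out dt/(V₀ − 6.4000 t); integrating gives ln(m/m₀) = −(Q_out/(Q_in−Q_out)) ln(V/V₀).
m = m₀ (V₀/V)^(Q_out/(Q_in−Q_out)) = 27.0 × (700/364.00)^(-2.3594) = 5.7718 kg.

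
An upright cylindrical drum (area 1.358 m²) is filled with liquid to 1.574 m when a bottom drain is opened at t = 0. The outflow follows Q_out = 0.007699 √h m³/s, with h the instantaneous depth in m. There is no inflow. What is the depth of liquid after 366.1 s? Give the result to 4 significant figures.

A dh/dt = −Q_out = −0.007699 √h.
This is separable: 2 d(√h)/dt = −0.007699/A, so √h = √h₀ − (0.007699/(2A)) t.
√h = √1.574 − 0.007699·366.1/(2·1.358) = 1.25459 − 1.03778 = 0.216814.
h = 0.216814² = 0.0470083 m.

0.04701 m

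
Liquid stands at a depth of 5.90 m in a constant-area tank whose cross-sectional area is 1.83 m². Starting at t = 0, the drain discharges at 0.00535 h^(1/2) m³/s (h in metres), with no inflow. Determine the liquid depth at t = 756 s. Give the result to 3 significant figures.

A dh/dt = −Q_out = −0.00535 √h.
This is separable: 2 d(√h)/dt = −0.00535/A, so √h = √h₀ − (0.00535/(2A)) t.
√h = √5.90 − 0.00535·756/(2·1.83) = 2.4290 − 1.1051 = 1.3239.
h = 1.3239² = 1.7527 m.

1.75 m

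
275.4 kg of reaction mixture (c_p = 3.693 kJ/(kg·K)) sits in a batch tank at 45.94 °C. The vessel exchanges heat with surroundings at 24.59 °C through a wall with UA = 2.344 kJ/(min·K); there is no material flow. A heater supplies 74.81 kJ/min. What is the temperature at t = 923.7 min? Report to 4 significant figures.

M c_p dT/dt = −UA(T − T_amb) + Q̇.
dT/dt = (T_ss − T)/τ with T_ss = T_amb + Q̇/UA = 24.59 + 74.81/2.344 = 56.5055 °C, τ = M c_p/UA = 275.4·3.693/2.344 = 433.896 min.
T approaches T_ss exponentially: T(t) = T_ss + (T₀ − T_ss) e^(−t/τ).
T(923.7) = 56.5055 + (-10.5655)·0.118974 = 55.2485 °C.

55.25 °C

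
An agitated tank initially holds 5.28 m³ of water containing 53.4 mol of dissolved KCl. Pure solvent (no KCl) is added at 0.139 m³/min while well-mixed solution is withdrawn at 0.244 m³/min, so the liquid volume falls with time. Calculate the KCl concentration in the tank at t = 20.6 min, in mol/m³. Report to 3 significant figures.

Let m(t) be the amount of KCl. Volume: V(t) = V₀ + (Q_in − Q_out) t = 5.28 − 0.10500 t; V(20.6) = 3.1170 m³.
Species balance (pure solvent in): dm/dt = −Q_out · m/V(t).
dm/m = −Q_out dt/(V₀ − 0.10500 t); integrating gives ln(m/m₀) = −(Q_out/(Q_in−Q_out)) ln(V/V₀).
m = m₀ (V₀/V)^(Q_out/(Q_in−Q_out)) = 53.4 × (5.28/3.1170)^(-2.3238) = 15.690 mol.
C = m/V = 15.690/3.1170 = 5.0337 mol/m³.

5.03 mol/m³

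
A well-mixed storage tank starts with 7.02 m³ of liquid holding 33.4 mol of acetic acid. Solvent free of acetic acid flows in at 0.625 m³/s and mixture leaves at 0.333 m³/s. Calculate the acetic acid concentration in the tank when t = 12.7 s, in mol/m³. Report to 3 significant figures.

Total volume: dV/dt = Q_in − Q_out = 0.29200 m³/s, so V(t) = 7.02 + 0.29200 t and V(12.7) = 10.728 m³.
No acetic acid enters, so dm/dt = −Q_out · (m/V).
Separate: dm/m = −Q_out dt/V(t) ⇒ ln(m/m₀) = −(Q_out/(Q_in−Q_out)) ln(V/V₀).
m = m₀ (V₀/V)^(Q_out/(Q_in−Q_out)) = 33.4 × (7.02/10.728)^(1.1404) = 20.591 mol.
C = m/V = 20.591/10.728 = 1.9193 mol/m³.

1.92 mol/m³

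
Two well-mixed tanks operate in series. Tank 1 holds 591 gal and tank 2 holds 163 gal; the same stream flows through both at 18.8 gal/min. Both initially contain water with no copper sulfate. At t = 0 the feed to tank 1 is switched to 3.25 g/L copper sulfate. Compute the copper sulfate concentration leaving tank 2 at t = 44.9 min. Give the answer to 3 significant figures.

2.18 g/L

Each tank obeys Vᵢ dCᵢ/dt = Q(Cᵢ₋₁ − Cᵢ), so τᵢ = Vᵢ/Q.
τ₁ = 591/18.8 = 31.436 min; τ₂ = 163/18.8 = 8.6702 min.
Solving the cascade with C₁(0)=C₂(0)=0 gives C₂(t) = C_in[1 − (τ₁ e^(−t/τ₁) − τ₂ e^(−t/τ₂))/(τ₁ − τ₂)].
At t = 44.9: e^(−t/τ₁) = 0.23972, e^(−t/τ₂) = 0.0056356.
C₂ = 3.25·[1 − (31.436·0.23972 − 8.6702·0.0056356)/(22.766)] = 3.25·0.67113 = 2.1812 g/L.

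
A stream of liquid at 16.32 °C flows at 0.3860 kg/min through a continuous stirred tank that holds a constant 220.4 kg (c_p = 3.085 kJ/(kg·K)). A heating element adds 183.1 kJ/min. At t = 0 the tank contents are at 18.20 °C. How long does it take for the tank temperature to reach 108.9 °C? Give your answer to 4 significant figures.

M c_p dT/dt = ṁ c_p (T_in − T) + Q̇.
τ = M/ṁ = 570.984 min; T_ss = T_in + Q̇/(ṁ c_p) = 170.081 °C.
T(t) = T_ss + (T₀ − T_ss) e^(−t/τ). Set T = 108.9:
e^(−t/τ) = (108.9 − 170.081)/(18.20 − 170.081) = 0.402821
t = −570.984 · ln(0.402821) = 519.174 min.

519.2 min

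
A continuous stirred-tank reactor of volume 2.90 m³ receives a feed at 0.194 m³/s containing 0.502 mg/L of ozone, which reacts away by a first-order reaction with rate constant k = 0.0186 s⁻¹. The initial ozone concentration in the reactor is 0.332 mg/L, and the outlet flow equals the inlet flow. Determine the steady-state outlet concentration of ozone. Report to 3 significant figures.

V dC/dt = Q(C_in − C) − k V C.
Steady state (dC/dt = 0): C_ss = Q C_in/(Q + kV) = C_in/(1 + kV/Q).
C_ss = 0.194·0.502/(0.194 + 0.0186·2.90) = 0.097388/0.24794 = 0.39279 mg/L.

0.393 mg/L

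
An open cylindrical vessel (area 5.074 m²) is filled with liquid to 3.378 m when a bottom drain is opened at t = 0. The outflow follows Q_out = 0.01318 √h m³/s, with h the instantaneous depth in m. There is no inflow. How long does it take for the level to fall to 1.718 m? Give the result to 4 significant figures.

405.9 s

A dh/dt = −Q_out = −0.01318 √h.
Separate and integrate: 2(√h − √h₀) = −(0.01318/A) t.
t = 2A(√h₀ − √h)/0.01318 = 2·5.074·(√3.378 − √1.718)/0.01318
  = 10.1480 × (1.83793 − 1.31072) / 0.01318 = 405.927 s.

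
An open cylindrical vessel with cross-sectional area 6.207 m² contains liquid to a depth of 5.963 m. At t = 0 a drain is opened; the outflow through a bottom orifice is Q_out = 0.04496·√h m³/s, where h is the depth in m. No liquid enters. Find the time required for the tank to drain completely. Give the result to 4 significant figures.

With no inflow, A dh/dt = −0.04496 √h.
∫ h^(−1/2) dh = −(0.04496/A) ∫ dt, giving 2√h = 2√h₀ − (0.04496/A) t.
Tank is empty when √h = 0: t_empty = 2A√h₀/0.04496.
t_empty = 2·6.207·√5.963/0.04496 = 12.4140·2.44193/0.04496 = 674.245 s.

674.2 s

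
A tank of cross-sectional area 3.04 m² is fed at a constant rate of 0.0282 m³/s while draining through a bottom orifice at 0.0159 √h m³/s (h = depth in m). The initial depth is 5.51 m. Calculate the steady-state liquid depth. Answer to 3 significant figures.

A dh/dt = Q_in − 0.0159 √h. Steady state requires inflow = outflow:
Q_in = 0.0159 √h_ss ⇒ √h_ss = 0.0282/0.0159 = 1.7736.
h_ss = 1.7736² = 3.1456 m. (Since h₀ = 5.51 m > h_ss, the level will fall toward this value.)

3.15 m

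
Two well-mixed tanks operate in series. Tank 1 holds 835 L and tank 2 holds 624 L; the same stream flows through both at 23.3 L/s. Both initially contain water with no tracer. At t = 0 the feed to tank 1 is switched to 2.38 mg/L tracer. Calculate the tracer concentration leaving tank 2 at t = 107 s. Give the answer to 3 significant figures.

Time constants: τᵢ = Vᵢ/Q for each well-mixed tank.
τ₁ = 835/23.3 = 35.837 s; τ₂ = 624/23.3 = 26.781 s.
Solving the cascade with C₁(0)=C₂(0)=0 gives C₂(t) = C_in[1 − (τ₁ e^(−t/τ₁) − τ₂ e^(−t/τ₂))/(τ₁ − τ₂)].
At t = 107: e^(−t/τ₁) = 0.050502, e^(−t/τ₂) = 0.018401.
C₂ = 2.38·[1 − (35.837·0.050502 − 26.781·0.018401)/(9.0558)] = 2.38·0.85457 = 2.0339 mg/L.

2.03 mg/L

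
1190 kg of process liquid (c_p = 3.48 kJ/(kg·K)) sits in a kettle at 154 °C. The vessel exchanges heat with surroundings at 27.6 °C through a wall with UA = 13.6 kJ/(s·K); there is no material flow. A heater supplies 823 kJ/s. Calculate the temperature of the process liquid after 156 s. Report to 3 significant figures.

Lumped-capacitance energy balance: M c_p dT/dt = UA(T_amb − T) + Q̇.
dT/dt = (T_ss − T)/τ with T_ss = T_amb + Q̇/UA = 27.6 + 823/13.6 = 88.115 °C, τ = M c_p/UA = 1190·3.48/13.6 = 304.50 s.
Integrating: T(t) = T_ss + (T₀ − T_ss) e^(−t/τ).
T(156) = 88.115 + (65.885)·0.59911 = 127.59 °C.

128 °C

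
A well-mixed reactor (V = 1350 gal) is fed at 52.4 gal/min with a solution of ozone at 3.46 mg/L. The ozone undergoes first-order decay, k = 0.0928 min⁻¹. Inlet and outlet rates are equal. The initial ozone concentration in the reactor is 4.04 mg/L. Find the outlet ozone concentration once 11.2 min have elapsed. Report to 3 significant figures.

1.71 mg/L

Species balance: V dC/dt = Q C_in − Q C − k V C.
dC/dt = (Q/V) C_in − (Q/V + k) C; effective rate a = Q/V + k = 0.038815 + 0.0928 = 0.13161 min⁻¹.
C_ss = Q C_in/(Q + kV) = 1.0204 mg/L; C(t) = C_ss + (C₀ − C_ss) e^(−a t).
C(11.2) = 1.0204 + (3.0196)·e^(−0.13161·11.2) = 1.0204 + (3.0196)·0.22899 = 1.7118 mg/L.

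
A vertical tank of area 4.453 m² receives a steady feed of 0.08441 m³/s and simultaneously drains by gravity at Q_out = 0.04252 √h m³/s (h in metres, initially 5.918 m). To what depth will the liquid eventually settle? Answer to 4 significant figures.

3.941 m

Mass balance (ρ constant): A dh/dt = Q_in − 0.04252 √h. At steady state dh/dt = 0:
Q_in = 0.04252 √h_ss ⇒ √h_ss = 0.08441/0.04252 = 1.98518.
h_ss = 1.98518² = 3.94095 m. (Since h₀ = 5.918 m > h_ss, the level will fall toward this value.)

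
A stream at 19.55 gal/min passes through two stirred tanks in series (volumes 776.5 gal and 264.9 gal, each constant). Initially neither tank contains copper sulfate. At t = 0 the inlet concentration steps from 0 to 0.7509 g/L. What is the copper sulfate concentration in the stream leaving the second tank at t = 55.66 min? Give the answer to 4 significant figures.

0.4766 g/L

Species balance on tank i: dCᵢ/dt = (Cᵢ₋₁ − Cᵢ)/τᵢ with τᵢ = Vᵢ/Q.
τ₁ = 776.5/19.55 = 39.7187 min; τ₂ = 264.9/19.55 = 13.5499 min.
Solving the cascade with C₁(0)=C₂(0)=0 gives C₂(t) = C_in[1 − (τ₁ e^(−t/τ₁) − τ₂ e^(−t/τ₂))/(τ₁ − τ₂)].
At t = 55.66: e^(−t/τ₁) = 0.246263, e^(−t/τ₂) = 0.0164441.
C₂ = 0.7509·[1 − (39.7187·0.246263 − 13.5499·0.0164441)/(26.1688)] = 0.7509·0.634740 = 0.476626 g/L.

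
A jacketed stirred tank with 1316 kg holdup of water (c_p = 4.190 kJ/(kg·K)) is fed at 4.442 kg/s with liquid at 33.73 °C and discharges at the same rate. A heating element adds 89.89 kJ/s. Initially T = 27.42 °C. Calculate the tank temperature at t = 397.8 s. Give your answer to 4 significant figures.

Heat balance on the well-mixed liquid: M c_p dT/dt = ṁ c_p (T_in − T) + 89.89.
Rearrange: dT/dt = (T_ss − T)/τ with τ = M/ṁ = 296.263 s and T_ss = T_in + Q̇/(ṁ c_p) = 38.5597 °C.
This is linear first-order; T(t) = T_ss + (T₀ − T_ss) e^(−t/τ).
T(397.8) = 38.5597 + (-11.1397)·e^(−397.8/296.263) = 38.5597 + (-11.1397)·0.261133 = 35.6507 °C.

35.65 °C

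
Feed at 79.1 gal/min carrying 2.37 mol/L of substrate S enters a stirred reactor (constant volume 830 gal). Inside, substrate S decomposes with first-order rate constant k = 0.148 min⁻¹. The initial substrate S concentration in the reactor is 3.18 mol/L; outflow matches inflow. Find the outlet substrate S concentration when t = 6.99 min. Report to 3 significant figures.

1.34 mol/L

V dC/dt = Q(C_in − C) − k V C.
dC/dt = (Q/V) C_in − (Q/V + k) C; effective rate a = Q/V + k = 0.095301 + 0.148 = 0.24330 min⁻¹.
C_ss = Q C_in/(Q + kV) = 0.92833 mol/L; C(t) = C_ss + (C₀ − C_ss) e^(−a t).
C(6.99) = 0.92833 + (2.2517)·e^(−0.24330·6.99) = 0.92833 + (2.2517)·0.18256 = 1.3394 mol/L.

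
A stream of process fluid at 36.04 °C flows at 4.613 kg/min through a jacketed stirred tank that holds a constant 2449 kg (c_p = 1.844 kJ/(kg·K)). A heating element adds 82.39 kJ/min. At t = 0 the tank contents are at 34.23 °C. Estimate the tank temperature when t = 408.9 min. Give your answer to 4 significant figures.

40.40 °C

Heat balance on the well-mixed liquid: M c_p dT/dt = ṁ c_p (T_in − T) + 82.39.
Rearrange: dT/dt = (T_ss − T)/τ with τ = M/ṁ = 530.891 min and T_ss = T_in + Q̇/(ṁ c_p) = 45.7257 °C.
T approaches T_ss exponentially: T(t) = T_ss + (T₀ − T_ss) e^(−t/τ).
T(408.9) = 45.7257 + (-11.4957)·e^(−408.9/530.891) = 45.7257 + (-11.4957)·0.462914 = 40.4042 °C.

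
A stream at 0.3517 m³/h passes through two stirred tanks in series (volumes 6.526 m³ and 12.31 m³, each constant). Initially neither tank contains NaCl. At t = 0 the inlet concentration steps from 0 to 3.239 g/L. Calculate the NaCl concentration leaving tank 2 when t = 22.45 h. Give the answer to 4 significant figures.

Species balance on tank i: dCᵢ/dt = (Cᵢ₋₁ − Cᵢ)/τᵢ with τᵢ = Vᵢ/Q.
τ₁ = 6.526/0.3517 = 18.5556 h; τ₂ = 12.31/0.3517 = 35.0014 h.
Tank 1: C₁ = C_in(1 − e^(−t/τ₁)). Tank 2 (τ₁ ≠ τ₂): C₂ = C_in[1 − (τ₁ e^(−t/τ₁) − τ₂ e^(−t/τ₂))/(τ₁ − τ₂)].
At t = 22.45: e^(−t/τ₁) = 0.298234, e^(−t/τ₂) = 0.526553.
C₂ = 3.239·[1 − (18.5556·0.298234 − 35.0014·0.526553)/(-16.4458)] = 3.239·0.215837 = 0.699095 g/L.

0.6991 g/L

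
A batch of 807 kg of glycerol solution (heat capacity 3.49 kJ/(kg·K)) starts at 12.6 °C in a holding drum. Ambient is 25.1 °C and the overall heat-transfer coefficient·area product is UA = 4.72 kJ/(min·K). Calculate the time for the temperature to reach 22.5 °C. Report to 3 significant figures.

Lumped-capacitance energy balance: M c_p dT/dt = UA(T_amb − T).
τ = M c_p/UA = 596.70 min; T_ss = T_amb = 25.100 °C.
T(t) = T_ss + (T₀ − T_ss)e^(−t/τ); set T = 22.5:
t = −τ ln[(T − T_ss)/(T₀ − T_ss)] = −596.70 · ln(0.20800) = 936.95 min.

937 min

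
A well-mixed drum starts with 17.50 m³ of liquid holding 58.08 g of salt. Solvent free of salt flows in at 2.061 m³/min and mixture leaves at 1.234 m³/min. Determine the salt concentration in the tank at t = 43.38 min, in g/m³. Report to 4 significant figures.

0.2061 g/m³

Total volume: dV/dt = Q_in − Q_out = 0.827000 m³/min, so V(t) = 17.50 + 0.827000 t and V(43.38) = 53.3753 m³.
Solute balance: dm/dt = 0 − Q_out C = −Q_out m/V(t).
Separate: dm/m = −Q_out dt/V(t) ⇒ ln(m/m₀) = −(Q_out/(Q_in−Q_out)) ln(V/V₀).
m = m₀ (V₀/V)^(Q_out/(Q_in−Q_out)) = 58.08 × (17.50/53.3753)^(1.49214) = 10.9997 g.
C = m/V = 10.9997/53.3753 = 0.206082 g/m³.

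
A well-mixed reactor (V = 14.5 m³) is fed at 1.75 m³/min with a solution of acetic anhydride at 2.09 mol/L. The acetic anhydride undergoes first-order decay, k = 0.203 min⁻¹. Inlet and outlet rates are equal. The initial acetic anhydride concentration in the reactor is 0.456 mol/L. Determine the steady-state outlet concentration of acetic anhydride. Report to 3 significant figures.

0.779 mol/L

Species balance: V dC/dt = Q C_in − Q C − k V C.
Steady state (dC/dt = 0): C_ss = Q C_in/(Q + kV) = C_in/(1 + kV/Q).
C_ss = 1.75·2.09/(1.75 + 0.203·14.5) = 3.6575/4.6935 = 0.77927 mol/L.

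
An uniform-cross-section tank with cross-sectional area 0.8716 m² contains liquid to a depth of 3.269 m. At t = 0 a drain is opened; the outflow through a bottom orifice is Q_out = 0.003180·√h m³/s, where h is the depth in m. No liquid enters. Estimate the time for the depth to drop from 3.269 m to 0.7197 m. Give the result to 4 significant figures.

A dh/dt = −Q_out = −0.003180 √h.
This is separable: 2 d(√h)/dt = −0.003180/A, so √h = √h₀ − (0.003180/(2A)) t.
t = 2A(√h₀ − √h)/0.003180 = 2·0.8716·(√3.269 − √0.7197)/0.003180
  = 1.74320 × (1.80804 − 0.848351) / 0.003180 = 526.077 s.

526.1 s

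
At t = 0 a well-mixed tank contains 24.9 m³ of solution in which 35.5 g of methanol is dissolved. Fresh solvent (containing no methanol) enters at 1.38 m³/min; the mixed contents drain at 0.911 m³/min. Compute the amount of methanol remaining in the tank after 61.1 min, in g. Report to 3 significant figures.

Let m(t) be the amount of methanol. Volume: V(t) = V₀ + (Q_in − Q_out) t = 24.9 + 0.46900 t; V(61.1) = 53.556 m³.
Solute balance: dm/dt = 0 − Q_out C = −Q_out m/V(t).
dm/m = −Q_out dt/(V₀ + 0.46900 t); integrating gives ln(m/m₀) = −(Q_out/(Q_in−Q_out)) ln(V/V₀).
m = m₀ (V₀/V)^(Q_out/(Q_in−Q_out)) = 35.5 × (24.9/53.556)^(1.9424) = 8.0197 g.

8.02 g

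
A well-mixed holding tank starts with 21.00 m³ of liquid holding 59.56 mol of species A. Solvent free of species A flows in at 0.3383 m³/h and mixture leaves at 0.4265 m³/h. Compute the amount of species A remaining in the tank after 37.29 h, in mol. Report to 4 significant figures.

26.14 mol

Let m(t) be the amount of species A. Volume: V(t) = V₀ + (Q_in − Q_out) t = 21.00 − 0.0882000 t; V(37.29) = 17.7110 m³.
Solute balance: dm/dt = 0 − Q_out C = −Q_out m/V(t).
dm/m = −Q_out dt/(V₀ − 0.0882000 t); integrating gives ln(m/m₀) = −(Q_out/(Q_in−Q_out)) ln(V/V₀).
m = m₀ (V₀/V)^(Q_out/(Q_in−Q_out)) = 59.56 × (21.00/17.7110)^(-4.83560) = 26.1359 mol.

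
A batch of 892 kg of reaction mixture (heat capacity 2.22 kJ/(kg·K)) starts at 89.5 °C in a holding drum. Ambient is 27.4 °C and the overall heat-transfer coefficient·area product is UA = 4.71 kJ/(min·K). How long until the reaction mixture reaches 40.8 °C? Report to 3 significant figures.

645 min

M c_p dT/dt = −UA(T − T_amb).
τ = M c_p/UA = 420.43 min; T_ss = T_amb = 27.400 °C.
T(t) = T_ss + (T₀ − T_ss)e^(−t/τ); set T = 40.8:
t = −τ ln[(T − T_ss)/(T₀ − T_ss)] = −420.43 · ln(0.21578) = 644.73 min.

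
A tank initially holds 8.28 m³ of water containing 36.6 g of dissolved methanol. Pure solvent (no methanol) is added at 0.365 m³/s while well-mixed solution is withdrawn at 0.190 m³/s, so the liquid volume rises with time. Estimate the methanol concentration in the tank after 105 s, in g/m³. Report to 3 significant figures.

0.386 g/m³

Total volume: dV/dt = Q_in − Q_out = 0.17500 m³/s, so V(t) = 8.28 + 0.17500 t and V(105) = 26.655 m³.
No methanol enters, so dm/dt = −Q_out · (m/V).
Separate: dm/m = −Q_out dt/V(t) ⇒ ln(m/m₀) = −(Q_out/(Q_in−Q_out)) ln(V/V₀).
m = m₀ (V₀/V)^(Q_out/(Q_in−Q_out)) = 36.6 × (8.28/26.655)^(1.0857) = 10.285 g.
C = m/V = 10.285/26.655 = 0.38586 g/m³.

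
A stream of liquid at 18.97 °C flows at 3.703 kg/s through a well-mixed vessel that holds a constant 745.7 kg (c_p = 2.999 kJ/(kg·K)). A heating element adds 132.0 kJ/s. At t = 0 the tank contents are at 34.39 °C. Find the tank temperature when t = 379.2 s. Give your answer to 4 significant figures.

M c_p dT/dt = ṁ c_p (T_in − T) + Q̇.
Rearrange: dT/dt = (T_ss − T)/τ with τ = M/ṁ = 201.377 s and T_ss = T_in + Q̇/(ṁ c_p) = 30.8562 °C.
Solution: T(t) = T_ss + (T₀ − T_ss) e^(−t/τ).
T(379.2) = 30.8562 + (3.53378)·e^(−379.2/201.377) = 30.8562 + (3.53378)·0.152128 = 31.3938 °C.

31.39 °C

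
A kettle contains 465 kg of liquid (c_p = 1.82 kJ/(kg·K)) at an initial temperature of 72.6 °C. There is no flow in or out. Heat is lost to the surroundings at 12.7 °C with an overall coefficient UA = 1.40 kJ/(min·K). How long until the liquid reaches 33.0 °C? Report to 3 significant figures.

Lumped-capacitance energy balance: M c_p dT/dt = UA(T_amb − T).
τ = M c_p/UA = 604.50 min; T_ss = T_amb = 12.700 °C.
T(t) = T_ss + (T₀ − T_ss)e^(−t/τ); set T = 33.0:
t = −τ ln[(T − T_ss)/(T₀ − T_ss)] = −604.50 · ln(0.33890) = 654.10 min.

654 min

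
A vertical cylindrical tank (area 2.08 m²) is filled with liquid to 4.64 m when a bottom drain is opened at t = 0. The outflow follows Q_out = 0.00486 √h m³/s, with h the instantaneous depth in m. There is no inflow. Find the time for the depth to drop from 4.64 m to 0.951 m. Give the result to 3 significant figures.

1010 s

Unsteady balance on liquid volume: A dh/dt = −0.00486 √h.
∫ h^(−1/2) dh = −(0.00486/A) ∫ dt, giving 2√h = 2√h₀ − (0.00486/A) t.
t = 2A(√h₀ − √h)/0.00486 = 2·2.08·(√4.64 − √0.951)/0.00486
  = 4.1600 × (2.1541 − 0.97519) / 0.00486 = 1009.1 s.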